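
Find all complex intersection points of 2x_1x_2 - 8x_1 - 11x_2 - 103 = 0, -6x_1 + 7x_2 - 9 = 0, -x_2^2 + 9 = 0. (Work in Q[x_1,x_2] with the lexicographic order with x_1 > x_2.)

{(-5, -3)}

Compute a lex Gröbner basis by Buchberger's algorithm.
f_1 = 2x_1x_2 - 8x_1 - 11x_2 - 103, LT = x_1x_2.
f_2 = -6x_1 + 7x_2 - 9, LT = x_1.
f_3 = -x_2^2 + 9, LT = x_2^2.

S(f_1,f_2): lcm = x_1x_2. S = -4x_1 + 7/6x_2^2 - 7x_2 - 103/2.
  leading term x_1: subtract (2/3)·f_2 from -4x_1 + 7/6x_2^2 - 7x_2 - 103/2 → 7/6x_2^2 - 35/3x_2 - 91/2
  leading term x_2^2: subtract (-7/6)·f_3 from 7/6x_2^2 - 35/3x_2 - 91/2 → -35/3x_2 - 35
  leading term x_2: no divisor's leading term divides it; move -35/3x_2 to the remainder.
  leading term 1: no divisor's leading term divides it; move -35 to the remainder.
  remainder -35/3x_2 - 35 ≠ 0; add h_4 = -35/3x_2 - 35 to the basis.

The other S-polynomials (S(f_1,f_3), S(f_2,f_3), S(f_1,h_4), S(f_2,h_4), S(f_3,h_4)) all reduce to 0 modulo the current basis, so we have a Gröbner basis.
Inter-reduce: drop elements whose leading term is divisible by another's, tail-reduce, and make monic.
Reduced Gröbner basis: {x_1 + 5, x_2 + 3}.

Elimination: the polynomial x_2 + 3 lies in the elimination ideal for x_2, so x_2 ∈ {-3}. For each such x_2, the remaining basis elements (now univariate) give the rest of the solution.
  x_2 = -3: the earlier basis element becomes x_1 + 5 = 0, giving x_1 = -5 — point (-5, -3).
Check: every point annihilates each of the original generators.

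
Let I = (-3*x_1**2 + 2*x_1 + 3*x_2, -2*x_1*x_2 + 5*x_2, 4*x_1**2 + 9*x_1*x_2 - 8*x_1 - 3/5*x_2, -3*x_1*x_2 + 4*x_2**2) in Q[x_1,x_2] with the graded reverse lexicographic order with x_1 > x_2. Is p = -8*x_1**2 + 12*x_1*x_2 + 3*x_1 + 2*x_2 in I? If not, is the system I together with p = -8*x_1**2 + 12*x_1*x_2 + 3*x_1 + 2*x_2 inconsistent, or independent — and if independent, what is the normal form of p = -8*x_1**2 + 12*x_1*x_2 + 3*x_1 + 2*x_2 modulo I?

-8*x_1**2 + 12*x_1*x_2 + 3*x_1 + 2*x_2 lies in I (it reduces to 0).

First compute the reduced Gröbner basis of I by Buchberger's algorithm.
f_1 = -3*x_1**2 + 2*x_1 + 3*x_2, LT = x_1**2.
f_2 = -2*x_1*x_2 + 5*x_2, LT = x_1*x_2.
f_3 = 4*x_1**2 + 9*x_1*x_2 - 8*x_1 - 3/5*x_2, LT = x_1**2.
f_4 = -3*x_1*x_2 + 4*x_2**2, LT = x_1*x_2.

S(f_1,f_2): lcm = x_1**2*x_2. S = 11/6*x_1*x_2 - x_2**2.
  reduce S modulo (f_1, f_2, f_3, f_4):
  remainder -x_2**2 + 55/12*x_2 ≠ 0; add h_5 = -x_2**2 + 55/12*x_2 to the basis.

S(f_1,f_3): lcm = x_1**2. S = -9/4*x_1*x_2 + 4/3*x_1 - 17/20*x_2.
  reduce S modulo (f_1, f_2, f_3, f_4, h_5):
  remainder 4/3*x_1 - 259/40*x_2 ≠ 0; add h_6 = 4/3*x_1 - 259/40*x_2 to the basis.

S(f_1,f_4): lcm = x_1**2*x_2. S = 4/3*x_1*x_2**2 - 2/3*x_1*x_2 - x_2**2.
  reduce S modulo (f_1, f_2, f_3, f_4, h_5, h_6):
  remainder 325/36*x_2 ≠ 0; add h_7 = 325/36*x_2 to the basis.

The other S-polynomials (S(f_2,f_3), S(f_2,f_4), S(f_3,f_4), S(f_1,h_5), S(f_2,h_5), S(f_3,h_5), S(f_4,h_5), S(f_1,h_6), S(f_2,h_6), S(f_3,h_6), S(f_4,h_6), S(h_5,h_6), S(f_1,h_7), S(f_2,h_7), S(f_3,h_7), S(f_4,h_7), S(h_5,h_7), S(h_6,h_7)) all reduce to 0 modulo the current basis, so we have a Gröbner basis.
Inter-reduce: drop elements whose leading term is divisible by another's, tail-reduce, and make monic.
Reduced Gröbner basis: {x_1, x_2}.
Label its elements g_1 = x_1, g_2 = x_2.

Reduce p = -8*x_1**2 + 12*x_1*x_2 + 3*x_1 + 2*x_2 modulo G:
  leading term x_1**2: subtract (-8*x_1)·g_1 from -8*x_1**2 + 12*x_1*x_2 + 3*x_1 + 2*x_2 → 12*x_1*x_2 + 3*x_1 + 2*x_2
  leading term x_1*x_2: subtract (12*x_2)·g_1 from 12*x_1*x_2 + 3*x_1 + 2*x_2 → 3*x_1 + 2*x_2
  leading term x_1: subtract (3)·g_1 from 3*x_1 + 2*x_2 → 2*x_2
  leading term x_2: subtract (2)·g_2 from 2*x_2 → 0
  normal form = 0.
Since the normal form is 0, p ∈ I.

The remainder on division by a Gröbner basis is unique — it is the normal form.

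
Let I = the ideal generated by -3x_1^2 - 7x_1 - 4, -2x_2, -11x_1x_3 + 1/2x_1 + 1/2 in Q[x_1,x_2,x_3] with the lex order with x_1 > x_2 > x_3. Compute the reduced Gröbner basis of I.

f_1 = -3x_1^2 - 7x_1 - 4, LT = x_1^2.
f_2 = -2x_2, LT = x_2.
f_3 = -11x_1x_3 + 1/2x_1 + 1/2, LT = x_1x_3.

S(f_1,f_3): lcm = x_1^2x_3. S = 1/22x_1^2 + 7/3x_1x_3 + 1/22x_1 + 4/3x_3.
  leading term x_1^2: subtract (-1/66)·f_1 from 1/22x_1^2 + 7/3x_1x_3 + 1/22x_1 + 4/3x_3 → 7/3x_1x_3 - 2/33x_1 + 4/3x_3 - 2/33
  leading term x_1x_3: subtract (-7/33)·f_3 from 7/3x_1x_3 - 2/33x_1 + 4/3x_3 - 2/33 → 1/22x_1 + 4/3x_3 + 1/22
  leading term x_1: no divisor's leading term divides it; move 1/22x_1 to the remainder.
  leading term x_3: no divisor's leading term divides it; move 4/3x_3 to the remainder.
  leading term 1: no divisor's leading term divides it; move 1/22 to the remainder.
  remainder 1/22x_1 + 4/3x_3 + 1/22 ≠ 0; add g_4 = 1/22x_1 + 4/3x_3 + 1/22 to the basis.

S(f_3,g_4): lcm = x_1x_3. S = -1/22x_1 - 88/3x_3^2 - x_3 - 1/22.
  leading term x_1: subtract (-1)·g_4 from -1/22x_1 - 88/3x_3^2 - x_3 - 1/22 → -88/3x_3^2 + 1/3x_3
  leading term x_3^2: no divisor's leading term divides it; move -88/3x_3^2 to the remainder.
  leading term x_3: no divisor's leading term divides it; move 1/3x_3 to the remainder.
  remainder -88/3x_3^2 + 1/3x_3 ≠ 0; add g_5 = -88/3x_3^2 + 1/3x_3 to the basis.

The other S-polynomials (S(f_1,f_2), S(f_2,f_3), S(f_1,g_4), S(f_2,g_4), S(f_1,g_5), S(f_2,g_5), S(f_3,g_5), S(g_4,g_5)) all reduce to 0 modulo the current basis, so we have a Gröbner basis.
Inter-reduce: drop elements whose leading term is divisible by another's, tail-reduce, and make monic.

G = {x_1 + 88/3x_3 + 1, x_2, x_3^2 - 1/88x_3}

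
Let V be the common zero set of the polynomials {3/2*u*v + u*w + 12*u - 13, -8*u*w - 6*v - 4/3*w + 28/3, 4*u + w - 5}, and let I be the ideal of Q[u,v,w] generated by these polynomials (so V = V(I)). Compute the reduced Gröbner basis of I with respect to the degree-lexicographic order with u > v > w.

G = {v**2 + 86/9*v + 152/27*w - 152/27, v*w - 3*v + 76/9*w - 76/9, w**2 - 3*v - 17/3*w + 14/3, u + 1/4*w - 5/4}

f_1 = 3/2*u*v + u*w + 12*u - 13, LT = u*v.
f_2 = -8*u*w - 6*v - 4/3*w + 28/3, LT = u*w.
f_3 = 4*u + w - 5, LT = u.

S(f_1,f_2): lcm = u*v*w. S = 2/3*u*w**2 + 8*u*w - 3/4*v**2 - 1/6*v*w + 7/6*v - 26/3*w.
  reduce S modulo (f_1, f_2, f_3):
  remainder -3/4*v**2 - 2/3*v*w - 1/9*w**2 - 29/6*v - 83/9*w + 28/3 ≠ 0; add g_4 = -3/4*v**2 - 2/3*v*w - 1/9*w**2 - 29/6*v - 83/9*w + 28/3 to the basis.

S(f_1,f_3): lcm = u*v. S = 2/3*u*w - 1/4*v*w + 8*u + 5/4*v - 26/3.
  reduce S modulo (f_1, f_2, f_3, g_4):
  remainder -1/4*v*w + 3/4*v - 19/9*w + 19/9 ≠ 0; add g_5 = -1/4*v*w + 3/4*v - 19/9*w + 19/9 to the basis.

S(f_2,f_3): lcm = u*w. S = -1/4*w**2 + 3/4*v + 17/12*w - 7/6.
  reduce S modulo (f_1, f_2, f_3, g_4, g_5):
  remainder -1/4*w**2 + 3/4*v + 17/12*w - 7/6 ≠ 0; add g_6 = -1/4*w**2 + 3/4*v + 17/12*w - 7/6 to the basis.

The other S-polynomials (S(f_1,g_4), S(f_2,g_4), S(f_3,g_4), S(f_1,g_5), S(f_2,g_5), S(f_3,g_5), S(g_4,g_5), S(f_1,g_6), S(f_2,g_6), S(f_3,g_6), S(g_4,g_6), S(g_5,g_6)) all reduce to 0 modulo the current basis, so we have a Gröbner basis.
Inter-reduce: drop elements whose leading term is divisible by another's, tail-reduce, and make monic.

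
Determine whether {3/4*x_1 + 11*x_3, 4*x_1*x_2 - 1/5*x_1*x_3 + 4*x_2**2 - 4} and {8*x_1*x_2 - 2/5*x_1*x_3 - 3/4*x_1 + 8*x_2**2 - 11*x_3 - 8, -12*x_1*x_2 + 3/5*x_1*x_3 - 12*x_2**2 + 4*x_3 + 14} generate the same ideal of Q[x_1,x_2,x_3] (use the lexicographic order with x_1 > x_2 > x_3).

Since reduced Gröbner bases are canonical representatives of ideals under a given ordering, it suffices to compute and compare them.
Buchberger on the first generating set:
f_1 = 3/4*x_1 + 11*x_3, LT = x_1.
f_2 = 4*x_1*x_2 - 1/5*x_1*x_3 + 4*x_2**2 - 4, LT = x_1*x_2.

S(f_1,f_2): lcm = x_1*x_2. S = 1/20*x_1*x_3 - x_2**2 + 44/3*x_2*x_3 + 1.
  leading term x_1*x_3: subtract (1/15*x_3)·f_1 from 1/20*x_1*x_3 - x_2**2 + 44/3*x_2*x_3 + 1 → -x_2**2 + 44/3*x_2*x_3 - 11/15*x_3**2 + 1
  leading term x_2**2: no divisor's leading term divides it; move -x_2**2 to the remainder.
  leading term x_2*x_3: no divisor's leading term divides it; move 44/3*x_2*x_3 to the remainder.
  leading term x_3**2: no divisor's leading term divides it; move -11/15*x_3**2 to the remainder.
  leading term 1: no divisor's leading term divides it; move 1 to the remainder.
  remainder -x_2**2 + 44/3*x_2*x_3 - 11/15*x_3**2 + 1 ≠ 0; add g_3 = -x_2**2 + 44/3*x_2*x_3 - 11/15*x_3**2 + 1 to the basis.

The other S-polynomials (S(f_1,g_3), S(f_2,g_3)) all reduce to 0 modulo the current basis, so we have a Gröbner basis.
Inter-reduce: drop elements whose leading term is divisible by another's, tail-reduce, and make monic.
Reduced Gröbner basis: {x_1 + 44/3*x_3, x_2**2 - 44/3*x_2*x_3 + 11/15*x_3**2 - 1}.

Buchberger on the second generating set:
h_1 = 8*x_1*x_2 - 2/5*x_1*x_3 - 3/4*x_1 + 8*x_2**2 - 11*x_3 - 8, LT = x_1*x_2.
h_2 = -12*x_1*x_2 + 3/5*x_1*x_3 - 12*x_2**2 + 4*x_3 + 14, LT = x_1*x_2.

S(h_1,h_2): lcm = x_1*x_2. S = -3/32*x_1 - 25/24*x_3 + 1/6.
  leading term x_1: no divisor's leading term divides it; move -3/32*x_1 to the remainder.
  leading term x_3: no divisor's leading term divides it; move -25/24*x_3 to the remainder.
  leading term 1: no divisor's leading term divides it; move 1/6 to the remainder.
  remainder -3/32*x_1 - 25/24*x_3 + 1/6 ≠ 0; add k_3 = -3/32*x_1 - 25/24*x_3 + 1/6 to the basis.

S(h_1,k_3): lcm = x_1*x_2. S = -1/20*x_1*x_3 - 3/32*x_1 + x_2**2 - 100/9*x_2*x_3 + 16/9*x_2 - 11/8*x_3 - 1.
  leading term x_1*x_3: subtract (8/15*x_3)·k_3 from -1/20*x_1*x_3 - 3/32*x_1 + x_2**2 - 100/9*x_2*x_3 + 16/9*x_2 - 11/8*x_3 - 1 → -3/32*x_1 + x_2**2 - 100/9*x_2*x_3 + 16/9*x_2 + 5/9*x_3**2 - 527/360*x_3 - 1
  leading term x_1: subtract (1)·k_3 from -3/32*x_1 + x_2**2 - 100/9*x_2*x_3 + 16/9*x_2 + 5/9*x_3**2 - 527/360*x_3 - 1 → x_2**2 - 100/9*x_2*x_3 + 16/9*x_2 + 5/9*x_3**2 - 19/45*x_3 - 7/6
  leading term x_2**2: no divisor's leading term divides it; move x_2**2 to the remainder.
  leading term x_2*x_3: no divisor's leading term divides it; move -100/9*x_2*x_3 to the remainder.
  leading term x_2: no divisor's leading term divides it; move 16/9*x_2 to the remainder.
  leading term x_3**2: no divisor's leading term divides it; move 5/9*x_3**2 to the remainder.
  leading term x_3: no divisor's leading term divides it; move -19/45*x_3 to the remainder.
  leading term 1: no divisor's leading term divides it; move -7/6 to the remainder.
  remainder x_2**2 - 100/9*x_2*x_3 + 16/9*x_2 + 5/9*x_3**2 - 19/45*x_3 - 7/6 ≠ 0; add k_4 = x_2**2 - 100/9*x_2*x_3 + 16/9*x_2 + 5/9*x_3**2 - 19/45*x_3 - 7/6 to the basis.

The other S-polynomials (S(h_2,k_3), S(h_1,k_4), S(h_2,k_4), S(k_3,k_4)) all reduce to 0 modulo the current basis, so we have a Gröbner basis.
Inter-reduce: drop elements whose leading term is divisible by another's, tail-reduce, and make monic.
Reduced Gröbner basis: {x_1 + 100/9*x_3 - 16/9, x_2**2 - 100/9*x_2*x_3 + 16/9*x_2 + 5/9*x_3**2 - 19/45*x_3 - 7/6}.

These differ, so the ideals are not equal.

No, the ideals differ.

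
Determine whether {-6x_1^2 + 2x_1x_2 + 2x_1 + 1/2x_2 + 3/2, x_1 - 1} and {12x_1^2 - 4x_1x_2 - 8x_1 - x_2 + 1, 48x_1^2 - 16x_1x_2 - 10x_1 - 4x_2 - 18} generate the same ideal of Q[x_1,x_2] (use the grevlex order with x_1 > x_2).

Two ideals are equal iff their reduced Gröbner bases coincide (the reduced basis is unique for a fixed ordering).
Buchberger on the first generating set:
f_1 = -6x_1^2 + 2x_1x_2 + 2x_1 + 1/2x_2 + 3/2, LT = x_1^2.
f_2 = x_1 - 1, LT = x_1.

S(f_1,f_2): lcm = x_1^2. S = -1/3x_1x_2 + 2/3x_1 - 1/12x_2 - 1/4.
  leading term x_1x_2: subtract (-1/3x_2)·f_2 from -1/3x_1x_2 + 2/3x_1 - 1/12x_2 - 1/4 → 2/3x_1 - 5/12x_2 - 1/4
  leading term x_1: subtract (2/3)·f_2 from 2/3x_1 - 5/12x_2 - 1/4 → -5/12x_2 + 5/12
  leading term x_2: no divisor's leading term divides it; move -5/12x_2 to the remainder.
  leading term 1: no divisor's leading term divides it; move 5/12 to the remainder.
  remainder -5/12x_2 + 5/12 ≠ 0; add g_3 = -5/12x_2 + 5/12 to the basis.

S(f_1,g_3): leading monomials are coprime, so the S-polynomial reduces to 0 (Buchberger's first criterion).
S(f_2,g_3): leading monomials are coprime, so the S-polynomial reduces to 0 (Buchberger's first criterion).
Every S-polynomial of the final basis reduces to 0, so we have a Gröbner basis.
Inter-reduce: drop elements whose leading term is divisible by another's, tail-reduce, and make monic.
Reduced Gröbner basis: {x_1 - 1, x_2 - 1}.

Buchberger on the second generating set:
h_1 = 12x_1^2 - 4x_1x_2 - 8x_1 - x_2 + 1, LT = x_1^2.
h_2 = 48x_1^2 - 16x_1x_2 - 10x_1 - 4x_2 - 18, LT = x_1^2.

S(h_1,h_2): lcm = x_1^2. S = -11/24x_1 + 11/24.
  leading term x_1: no divisor's leading term divides it; move -11/24x_1 to the remainder.
  leading term 1: no divisor's leading term divides it; move 11/24 to the remainder.
  remainder -11/24x_1 + 11/24 ≠ 0; add k_3 = -11/24x_1 + 11/24 to the basis.

S(h_1,k_3): lcm = x_1^2. S = -1/3x_1x_2 + 1/3x_1 - 1/12x_2 + 1/12.
  leading term x_1x_2: subtract (8/11x_2)·k_3 from -1/3x_1x_2 + 1/3x_1 - 1/12x_2 + 1/12 → 1/3x_1 - 5/12x_2 + 1/12
  leading term x_1: subtract (-8/11)·k_3 from 1/3x_1 - 5/12x_2 + 1/12 → -5/12x_2 + 5/12
  leading term x_2: no divisor's leading term divides it; move -5/12x_2 to the remainder.
  leading term 1: no divisor's leading term divides it; move 5/12 to the remainder.
  remainder -5/12x_2 + 5/12 ≠ 0; add k_4 = -5/12x_2 + 5/12 to the basis.

S(h_2,k_3): lcm = x_1^2. S = -1/3x_1x_2 + 19/24x_1 - 1/12x_2 - 3/8.
  leading term x_1x_2: subtract (8/11x_2)·k_3 from -1/3x_1x_2 + 19/24x_1 - 1/12x_2 - 3/8 → 19/24x_1 - 5/12x_2 - 3/8
  leading term x_1: subtract (-19/11)·k_3 from 19/24x_1 - 5/12x_2 - 3/8 → -5/12x_2 + 5/12
  leading term x_2: subtract (1)·k_4 from -5/12x_2 + 5/12 → 0
  remainder 0.

S(h_1,k_4): leading monomials are coprime, so the S-polynomial reduces to 0 (Buchberger's first criterion).
S(h_2,k_4): leading monomials are coprime, so the S-polynomial reduces to 0 (Buchberger's first criterion).
S(k_3,k_4): leading monomials are coprime, so the S-polynomial reduces to 0 (Buchberger's first criterion).
Every S-polynomial of the final basis reduces to 0, so we have a Gröbner basis.
Inter-reduce: drop elements whose leading term is divisible by another's, tail-reduce, and make monic.
Reduced Gröbner basis: {x_1 - 1, x_2 - 1}.

These coincide, so the ideals are equal.

Yes, the ideals are equal.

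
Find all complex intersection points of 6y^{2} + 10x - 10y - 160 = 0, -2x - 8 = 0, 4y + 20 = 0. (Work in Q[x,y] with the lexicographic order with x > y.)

{(-4, -5)}

Compute a lex Gröbner basis by Buchberger's algorithm.
f_1 = 10x + 6y^{2} - 10y - 160, LT = x.
f_2 = -2x - 8, LT = x.
f_3 = 4y + 20, LT = y.

S(f_1,f_2): lcm = x. S = \tfrac{3}{5}y^{2} - y - 20.
  leading term y^{2}: subtract (\tfrac{3}{20}y)·f_3 from \tfrac{3}{5}y^{2} - y - 20 → -4y - 20
  leading term y: subtract (-1)·f_3 from -4y - 20 → 0
  remainder 0.

S(f_1,f_3): leading monomials are coprime, so the S-polynomial reduces to 0 (Buchberger's first criterion).
S(f_2,f_3): leading monomials are coprime, so the S-polynomial reduces to 0 (Buchberger's first criterion).
Every S-polynomial of the final basis reduces to 0, so we have a Gröbner basis.
Inter-reduce: drop elements whose leading term is divisible by another's, tail-reduce, and make monic.
Reduced Gröbner basis: {x + 4, y + 5}.

Since the basis is lex-ordered, y + 5 is univariate in y. Its roots are {-5}. Back-substituting each root into the other basis elements fixes the other coordinates.
  y = -5: the earlier basis element becomes x + 4 = 0, giving x = -4 — point (-4, -5).
Substituting each solution back into the original system confirms all equations vanish.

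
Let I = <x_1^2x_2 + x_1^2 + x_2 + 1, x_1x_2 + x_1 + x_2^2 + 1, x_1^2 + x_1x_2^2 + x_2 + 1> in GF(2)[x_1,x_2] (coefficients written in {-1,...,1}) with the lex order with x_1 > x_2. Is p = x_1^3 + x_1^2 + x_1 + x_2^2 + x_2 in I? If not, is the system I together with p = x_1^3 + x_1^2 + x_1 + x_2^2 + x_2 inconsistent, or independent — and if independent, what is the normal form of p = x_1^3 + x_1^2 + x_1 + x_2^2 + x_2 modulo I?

First compute the reduced Gröbner basis of I by Buchberger's algorithm.
f_1 = x_1^2x_2 + x_1^2 + x_2 + 1, LT = x_1^2x_2.
f_2 = x_1x_2 + x_1 + x_2^2 + 1, LT = x_1x_2.
f_3 = x_1^2 + x_1x_2^2 + x_2 + 1, LT = x_1^2.

S(f_1,f_2): lcm = x_1^2x_2. S = x_1x_2^2 + x_1 + x_2 + 1.
  leading term x_1x_2^2: subtract (x_2)·f_2 from x_1x_2^2 + x_1 + x_2 + 1 → x_1x_2 + x_1 + x_2^3 + 1
  leading term x_1x_2: subtract (1)·f_2 from x_1x_2 + x_1 + x_2^3 + 1 → x_2^3 + x_2^2
  leading term x_2^3: no divisor's leading term divides it; move x_2^3 to the remainder.
  leading term x_2^2: no divisor's leading term divides it; move x_2^2 to the remainder.
  remainder x_2^3 + x_2^2 ≠ 0; add h_4 = x_2^3 + x_2^2 to the basis.

S(f_1,f_3): lcm = x_1^2x_2. S = x_1^2 + x_1x_2^3 + x_2^2 + 1.
  leading term x_1^2: subtract (1)·f_3 from x_1^2 + x_1x_2^3 + x_2^2 + 1 → x_1x_2^3 + x_1x_2^2 + x_2^2 + x_2
  leading term x_1x_2^3: subtract (x_2^2)·f_2 from x_1x_2^3 + x_1x_2^2 + x_2^2 + x_2 → x_2^4 + x_2
  leading term x_2^4: subtract (x_2)·h_4 from x_2^4 + x_2 → x_2^3 + x_2
  leading term x_2^3: subtract (1)·h_4 from x_2^3 + x_2 → x_2^2 + x_2
  leading term x_2^2: no divisor's leading term divides it; move x_2^2 to the remainder.
  leading term x_2: no divisor's leading term divides it; move x_2 to the remainder.
  remainder x_2^2 + x_2 ≠ 0; add h_5 = x_2^2 + x_2 to the basis.

The other S-polynomials (S(f_2,f_3), S(f_1,h_4), S(f_2,h_4), S(f_3,h_4), S(f_1,h_5), S(f_2,h_5), S(f_3,h_5), S(h_4,h_5)) all reduce to 0 modulo the current basis, so we have a Gröbner basis.
Inter-reduce: drop elements whose leading term is divisible by another's, tail-reduce, and make monic.
Reduced Gröbner basis: {x_1^2 + x_1, x_1x_2 + x_1 + x_2 + 1, x_2^2 + x_2}.
Label its elements g_1 = x_1^2 + x_1, g_2 = x_1x_2 + x_1 + x_2 + 1, g_3 = x_2^2 + x_2.

Reduce p = x_1^3 + x_1^2 + x_1 + x_2^2 + x_2 modulo G:
  leading term x_1^3: subtract (x_1)·g_1 from x_1^3 + x_1^2 + x_1 + x_2^2 + x_2 → x_1 + x_2^2 + x_2
  leading term x_1: no divisor's leading term divides it; move x_1 to the remainder.
  leading term x_2^2: subtract (1)·g_3 from x_2^2 + x_2 → 0
  normal form = x_1.
The normal form is nonzero, so p ∉ I. Since p minus its normal form lies in I, I + (p) = I + (r) where r = x_1; decide whether this ideal is the whole ring.
Run Buchberger on G together with r (pairs among the g_i already reduce to 0 since G is a Gröbner basis):
g_1 = x_1^2 + x_1, LT = x_1^2.
g_2 = x_1x_2 + x_1 + x_2 + 1, LT = x_1x_2.
g_3 = x_2^2 + x_2, LT = x_2^2.
r = x_1, LT = x_1.

S(g_2,r): lcm = x_1x_2. S = x_1 + x_2 + 1.
  leading term x_1: subtract (1)·r from x_1 + x_2 + 1 → x_2 + 1
  leading term x_2: no divisor's leading term divides it; move x_2 to the remainder.
  leading term 1: no divisor's leading term divides it; move 1 to the remainder.
  remainder x_2 + 1 ≠ 0; add m_5 = x_2 + 1 to the basis.

The other S-polynomials (S(g_1,g_2), S(g_1,g_3), S(g_1,r), S(g_2,g_3), S(g_3,r), S(g_1,m_5), S(g_2,m_5), S(g_3,m_5), S(r,m_5)) all reduce to 0 modulo the current basis, so we have a Gröbner basis.
Inter-reduce: drop elements whose leading term is divisible by another's, tail-reduce, and make monic.
Reduced Gröbner basis: {x_1, x_2 + 1}.
The reduced Gröbner basis of I + (p) is {x_1, x_2 + 1} ≠ {1}, a proper ideal, so the enlarged system stays consistent: p is independent of I, with normal form x_1.

x_1^3 + x_1^2 + x_1 + x_2^2 + x_2 is independent of I; its normal form modulo I is x_1.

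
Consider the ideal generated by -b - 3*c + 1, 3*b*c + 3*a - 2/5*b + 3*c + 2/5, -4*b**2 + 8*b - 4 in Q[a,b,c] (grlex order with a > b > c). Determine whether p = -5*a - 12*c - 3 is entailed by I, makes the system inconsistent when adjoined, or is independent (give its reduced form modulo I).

First compute the reduced Gröbner basis of I by Buchberger's algorithm.
f_1 = -b - 3*c + 1, LT = b.
f_2 = 3*b*c + 3*a - 2/5*b + 3*c + 2/5, LT = b*c.
f_3 = -4*b**2 + 8*b - 4, LT = b**2.

S(f_1,f_2): lcm = b*c. S = 3*c**2 - a + 2/15*b - 2*c - 2/15.
  leading term c**2: no divisor's leading term divides it; move 3*c**2 to the remainder.
  leading term a: no divisor's leading term divides it; move -a to the remainder.
  leading term b: subtract (-2/15)·f_1 from 2/15*b - 2*c - 2/15 → -12/5*c
  leading term c: no divisor's leading term divides it; move -12/5*c to the remainder.
  remainder 3*c**2 - a - 12/5*c ≠ 0; add h_4 = 3*c**2 - a - 12/5*c to the basis.

S(f_1,f_3): lcm = b**2. S = 3*b*c + b - 1.
  leading term b*c: subtract (-3*c)·f_1 from 3*b*c + b - 1 → -9*c**2 + b + 3*c - 1
  leading term c**2: subtract (-3)·h_4 from -9*c**2 + b + 3*c - 1 → -3*a + b - 21/5*c - 1
  leading term a: no divisor's leading term divides it; move -3*a to the remainder.
  leading term b: subtract (-1)·f_1 from b - 21/5*c - 1 → -36/5*c
  leading term c: no divisor's leading term divides it; move -36/5*c to the remainder.
  remainder -3*a - 36/5*c ≠ 0; add h_5 = -3*a - 36/5*c to the basis.

The other S-polynomials (S(f_2,f_3), S(f_1,h_4), S(f_2,h_4), S(f_3,h_4), S(f_1,h_5), S(f_2,h_5), S(f_3,h_5), S(h_4,h_5)) all reduce to 0 modulo the current basis, so we have a Gröbner basis.
Inter-reduce: drop elements whose leading term is divisible by another's, tail-reduce, and make monic.
Reduced Gröbner basis: {c**2, a + 12/5*c, b + 3*c - 1}.
Label its elements g_1 = c**2, g_2 = a + 12/5*c, g_3 = b + 3*c - 1.

Reduce p = -5*a - 12*c - 3 modulo G:
  leading term a: subtract (-5)·g_2 from -5*a - 12*c - 3 → -3
  leading term 1: no divisor's leading term divides it; move -3 to the remainder.
  normal form = -3.
The normal form is nonzero, so p ∉ I. Since p minus its normal form lies in I, I + (p) = I + (r) where r = -3; decide whether this ideal is the whole ring.
Here r = -3 is a nonzero constant, hence a unit: 1 ∈ I + (p), the Gröbner basis of I + (p) is {1}, and the enlarged system has no common solution — adjoining p is inconsistent.

Adjoining -5*a - 12*c - 3 makes the ideal the whole ring: the system is inconsistent.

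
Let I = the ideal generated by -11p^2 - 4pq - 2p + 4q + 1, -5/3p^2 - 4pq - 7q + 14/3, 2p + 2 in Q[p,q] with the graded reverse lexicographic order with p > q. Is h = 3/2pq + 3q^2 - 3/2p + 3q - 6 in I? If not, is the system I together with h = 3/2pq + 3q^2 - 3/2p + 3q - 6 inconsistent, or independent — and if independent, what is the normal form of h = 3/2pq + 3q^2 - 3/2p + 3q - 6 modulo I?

First compute the reduced Gröbner basis of I by Buchberger's algorithm.
f_1 = -11p^2 - 4pq - 2p + 4q + 1, LT = p^2.
f_2 = -5/3p^2 - 4pq - 7q + 14/3, LT = p^2.
f_3 = 2p + 2, LT = p.

S(f_1,f_2): lcm = p^2. S = -112/55pq + 2/11p - 251/55q + 149/55.
  leading term pq: subtract (-56/55q)·f_3 from -112/55pq + 2/11p - 251/55q + 149/55 → 2/11p - 139/55q + 149/55
  leading term p: subtract (1/11)·f_3 from 2/11p - 139/55q + 149/55 → -139/55q + 139/55
  leading term q: no divisor's leading term divides it; move -139/55q to the remainder.
  leading term 1: no divisor's leading term divides it; move 139/55 to the remainder.
  remainder -139/55q + 139/55 ≠ 0; add k_4 = -139/55q + 139/55 to the basis.

The other S-polynomials (S(f_1,f_3), S(f_2,f_3), S(f_1,k_4), S(f_2,k_4), S(f_3,k_4)) all reduce to 0 modulo the current basis, so we have a Gröbner basis.
Inter-reduce: drop elements whose leading term is divisible by another's, tail-reduce, and make monic.
Reduced Gröbner basis: {p + 1, q - 1}.
Label its elements g_1 = p + 1, g_2 = q - 1.

Reduce h = 3/2pq + 3q^2 - 3/2p + 3q - 6 modulo G:
  leading term pq: subtract (3/2q)·g_1 from 3/2pq + 3q^2 - 3/2p + 3q - 6 → 3q^2 - 3/2p + 3/2q - 6
  leading term q^2: subtract (3q)·g_2 from 3q^2 - 3/2p + 3/2q - 6 → -3/2p + 9/2q - 6
  leading term p: subtract (-3/2)·g_1 from -3/2p + 9/2q - 6 → 9/2q - 9/2
  leading term q: subtract (9/2)·g_2 from 9/2q - 9/2 → 0
  normal form = 0.
Since the normal form is 0, h ∈ I.

3/2pq + 3q^2 - 3/2p + 3q - 6 lies in I (it reduces to 0).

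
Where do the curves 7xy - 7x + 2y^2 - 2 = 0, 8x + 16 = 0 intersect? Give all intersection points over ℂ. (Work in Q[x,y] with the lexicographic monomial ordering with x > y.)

{(-2, 1), (-2, 6)}

Compute a lex Gröbner basis by Buchberger's algorithm.
f_1 = 7xy - 7x + 2y^2 - 2, LT = xy.
f_2 = 8x + 16, LT = x.

S(f_1,f_2): lcm = xy. S = -x + 2/7y^2 - 2y - 2/7.
  leading term x: subtract (-1/8)·f_2 from -x + 2/7y^2 - 2y - 2/7 → 2/7y^2 - 2y + 12/7
  leading term y^2: no divisor's leading term divides it; move 2/7y^2 to the remainder.
  leading term y: no divisor's leading term divides it; move -2y to the remainder.
  leading term 1: no divisor's leading term divides it; move 12/7 to the remainder.
  remainder 2/7y^2 - 2y + 12/7 ≠ 0; add h_3 = 2/7y^2 - 2y + 12/7 to the basis.

The other S-polynomials (S(f_1,h_3), S(f_2,h_3)) all reduce to 0 modulo the current basis, so we have a Gröbner basis.
Inter-reduce: drop elements whose leading term is divisible by another's, tail-reduce, and make monic.
Reduced Gröbner basis: {x + 2, y^2 - 7y + 6}.

Elimination: the polynomial y^2 - 7y + 6 lies in the elimination ideal for y, so y ∈ {1, 6}. For each such y, the remaining basis elements (now univariate) give the rest of the solution.
  y = 1: the earlier basis element becomes x + 2 = 0, giving x = -2 — point (-2, 1).
  y = 6: the earlier basis element becomes x + 2 = 0, giving x = -2 — point (-2, 6).
Substituting each solution back into the original system confirms all equations vanish.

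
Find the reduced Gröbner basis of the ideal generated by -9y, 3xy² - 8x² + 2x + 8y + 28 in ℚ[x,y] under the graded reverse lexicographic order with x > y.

f_1 = -9y, LT = y.
f_2 = 3xy² - 8x² + 2x + 8y + 28, LT = xy².

S(f_1,f_2): lcm = xy². S = 8/3x² - ⅔x - 8/3y - 28/3.
  reduce S modulo (f_1, f_2):
  remainder 8/3x² - ⅔x - 28/3 ≠ 0; add g_3 = 8/3x² - ⅔x - 28/3 to the basis.

The other S-polynomials (S(f_1,g_3), S(f_2,g_3)) all reduce to 0 modulo the current basis, so we have a Gröbner basis.
Inter-reduce: drop elements whose leading term is divisible by another's, tail-reduce, and make monic.

G = {x² - ¼x - 7/2, y}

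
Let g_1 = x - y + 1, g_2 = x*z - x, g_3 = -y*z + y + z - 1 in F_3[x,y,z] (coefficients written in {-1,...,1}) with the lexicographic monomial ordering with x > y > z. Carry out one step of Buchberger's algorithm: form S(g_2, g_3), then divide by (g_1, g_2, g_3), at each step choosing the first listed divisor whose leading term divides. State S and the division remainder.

S(g_2, g_3) = x*z - x; remainder on division = 0.

lcm(LM(g_2), LM(g_3)) = x*y*z.
S = (lcm/LT(g_2))·g_2 − (lcm/LT(g_3))·g_3 = x*z - x.
Reduce S modulo (g_1, g_2, g_3) in that order:
  leading term x*z: subtract (z)·g_1 from x*z - x → -x + y*z - z
  leading term x: subtract (-1)·g_1 from -x + y*z - z → y*z - y - z + 1
  leading term y*z: subtract (-1)·g_3 from y*z - y - z + 1 → 0
The remainder is 0, so this S-polynomial contributes no new basis element.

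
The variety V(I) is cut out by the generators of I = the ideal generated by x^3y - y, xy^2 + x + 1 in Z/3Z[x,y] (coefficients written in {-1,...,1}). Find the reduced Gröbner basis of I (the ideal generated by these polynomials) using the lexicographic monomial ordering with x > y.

f_1 = x^3y - y, LT = x^3y.
f_2 = xy^2 + x + 1, LT = xy^2.

S(f_1,f_2): lcm = x^3y^2. S = -x^3 - x^2 - y^2.
  leading term x^3: no divisor's leading term divides it; move -x^3 to the remainder.
  leading term x^2: no divisor's leading term divides it; move -x^2 to the remainder.
  leading term y^2: no divisor's leading term divides it; move -y^2 to the remainder.
  remainder -x^3 - x^2 - y^2 ≠ 0; add g_3 = -x^3 - x^2 - y^2 to the basis.

S(f_1,g_3): lcm = x^3y. S = -x^2y - y^3 - y.
  leading term x^2y: no divisor's leading term divides it; move -x^2y to the remainder.
  leading term y^3: no divisor's leading term divides it; move -y^3 to the remainder.
  leading term y: no divisor's leading term divides it; move -y to the remainder.
  remainder -x^2y - y^3 - y ≠ 0; add g_4 = -x^2y - y^3 - y to the basis.

S(f_2,g_3): lcm = x^3y^2. S = x^3 - x^2y^2 + x^2 - y^4.
  leading term x^3: subtract (-1)·g_3 from x^3 - x^2y^2 + x^2 - y^4 → -x^2y^2 - y^4 - y^2
  leading term x^2y^2: subtract (-x)·f_2 from -x^2y^2 - y^4 - y^2 → x^2 + x - y^4 - y^2
  leading term x^2: no divisor's leading term divides it; move x^2 to the remainder.
  leading term x: no divisor's leading term divides it; move x to the remainder.
  leading term y^4: no divisor's leading term divides it; move -y^4 to the remainder.
  leading term y^2: no divisor's leading term divides it; move -y^2 to the remainder.
  remainder x^2 + x - y^4 - y^2 ≠ 0; add g_5 = x^2 + x - y^4 - y^2 to the basis.

S(f_2,g_5): lcm = x^2y^2. S = x^2 - xy^2 + x + y^6 + y^4.
  leading term x^2: subtract (1)·g_5 from x^2 - xy^2 + x + y^6 + y^4 → -xy^2 + y^6 - y^4 + y^2
  leading term xy^2: subtract (-1)·f_2 from -xy^2 + y^6 - y^4 + y^2 → x + y^6 - y^4 + y^2 + 1
  leading term x: no divisor's leading term divides it; move x to the remainder.
  leading term y^6: no divisor's leading term divides it; move y^6 to the remainder.
  leading term y^4: no divisor's leading term divides it; move -y^4 to the remainder.
  leading term y^2: no divisor's leading term divides it; move y^2 to the remainder.
  leading term 1: no divisor's leading term divides it; move 1 to the remainder.
  remainder x + y^6 - y^4 + y^2 + 1 ≠ 0; add g_6 = x + y^6 - y^4 + y^2 + 1 to the basis.

S(g_4,g_5): lcm = x^2y. S = -xy + y^5 - y^3 + y.
  leading term xy: subtract (-y)·g_6 from -xy + y^5 - y^3 + y → y^7 - y
  leading term y^7: no divisor's leading term divides it; move y^7 to the remainder.
  leading term y: no divisor's leading term divides it; move -y to the remainder.
  remainder y^7 - y ≠ 0; add g_7 = y^7 - y to the basis.

The other S-polynomials (S(f_1,g_4), S(f_2,g_4), S(g_3,g_4), S(f_1,g_5), S(g_3,g_5), S(f_1,g_6), S(f_2,g_6), S(g_3,g_6), S(g_4,g_6), S(g_5,g_6), S(f_1,g_7), S(f_2,g_7), S(g_3,g_7), S(g_4,g_7), S(g_5,g_7), S(g_6,g_7)) all reduce to 0 modulo the current basis, so we have a Gröbner basis.
Inter-reduce: drop elements whose leading term is divisible by another's, tail-reduce, and make monic.

G = {x + y^6 - y^4 + y^2 + 1, y^7 - y}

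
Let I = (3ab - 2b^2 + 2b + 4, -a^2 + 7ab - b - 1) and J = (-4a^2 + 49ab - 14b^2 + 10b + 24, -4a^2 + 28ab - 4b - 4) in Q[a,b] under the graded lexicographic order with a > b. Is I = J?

Two ideals are equal iff their reduced Gröbner bases coincide (the reduced basis is unique for a fixed ordering).
Buchberger on the first generating set:
f_1 = 3ab - 2b^2 + 2b + 4, LT = ab.
f_2 = -a^2 + 7ab - b - 1, LT = a^2.

S(f_1,f_2): lcm = a^2b. S = 19/3ab^2 + 2/3ab - b^2 + 4/3a - b.
  reduce S modulo (f_1, f_2):
  remainder 38/9b^3 - 43/9b^2 + 4/3a - 89/9b - 8/9 ≠ 0; add g_3 = 38/9b^3 - 43/9b^2 + 4/3a - 89/9b - 8/9 to the basis.

The other S-polynomials (S(f_1,g_3), S(f_2,g_3)) all reduce to 0 modulo the current basis, so we have a Gröbner basis.
Inter-reduce: drop elements whose leading term is divisible by another's, tail-reduce, and make monic.
Reduced Gröbner basis: {b^3 - 43/38b^2 + 6/19a - 89/38b - 4/19, a^2 - 14/3b^2 + 17/3b + 31/3, ab - 2/3b^2 + 2/3b + 4/3}.

Buchberger on the second generating set:
h_1 = -4a^2 + 49ab - 14b^2 + 10b + 24, LT = a^2.
h_2 = -4a^2 + 28ab - 4b - 4, LT = a^2.

S(h_1,h_2): lcm = a^2. S = -21/4ab + 7/2b^2 - 7/2b - 7.
  reduce S modulo (h_1, h_2):
  remainder -21/4ab + 7/2b^2 - 7/2b - 7 ≠ 0; add k_3 = -21/4ab + 7/2b^2 - 7/2b - 7 to the basis.

S(h_1,k_3): lcm = a^2b. S = -139/12ab^2 + 7/2b^3 - 2/3ab - 5/2b^2 - 4/3a - 6b.
  reduce S modulo (h_1, h_2, k_3):
  remainder -38/9b^3 + 43/9b^2 - 4/3a + 89/9b + 8/9 ≠ 0; add k_4 = -38/9b^3 + 43/9b^2 - 4/3a + 89/9b + 8/9 to the basis.

The other S-polynomials (S(h_2,k_3), S(h_1,k_4), S(h_2,k_4), S(k_3,k_4)) all reduce to 0 modulo the current basis, so we have a Gröbner basis.
Inter-reduce: drop elements whose leading term is divisible by another's, tail-reduce, and make monic.
Reduced Gröbner basis: {b^3 - 43/38b^2 + 6/19a - 89/38b - 4/19, a^2 - 14/3b^2 + 17/3b + 31/3, ab - 2/3b^2 + 2/3b + 4/3}.

These coincide, so the ideals are equal.

Yes, the ideals are equal.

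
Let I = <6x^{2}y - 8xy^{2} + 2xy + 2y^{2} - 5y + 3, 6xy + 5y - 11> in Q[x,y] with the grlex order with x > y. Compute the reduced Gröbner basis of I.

f_1 = 6x^{2}y - 8xy^{2} + 2xy + 2y^{2} - 5y + 3, LT = x^{2}y.
f_2 = 6xy + 5y - 11, LT = xy.

S(f_1,f_2): lcm = x^{2}y. S = -\tfrac{4}{3}xy^{2} - \tfrac{1}{2}xy + \tfrac{1}{3}y^{2} + \tfrac{11}{6}x - \tfrac{5}{6}y + \tfrac{1}{2}.
  reduce S modulo (f_1, f_2):
  remainder \tfrac{13}{9}y^{2} + \tfrac{11}{6}x - \tfrac{103}{36}y - \tfrac{5}{12} ≠ 0; add g_3 = \tfrac{13}{9}y^{2} + \tfrac{11}{6}x - \tfrac{103}{36}y - \tfrac{5}{12} to the basis.

S(f_1,g_3): lcm = x^{2}y^{2}. S = -\tfrac{4}{3}xy^{3} - \tfrac{33}{26}x^{3} + \tfrac{103}{52}x^{2}y + \tfrac{1}{3}xy^{2} + \tfrac{1}{3}y^{3} + \tfrac{15}{52}x^{2} - \tfrac{5}{6}y^{2} + \tfrac{1}{2}y.
  reduce S modulo (f_1, f_2, g_3):
  remainder -\tfrac{33}{26}x^{3} + \tfrac{15}{52}x^{2} + \tfrac{176}{39}x + \tfrac{55}{18}y - \tfrac{3083}{468} ≠ 0; add g_4 = -\tfrac{33}{26}x^{3} + \tfrac{15}{52}x^{2} + \tfrac{176}{39}x + \tfrac{55}{18}y - \tfrac{3083}{468} to the basis.

S(f_2,g_3): lcm = xy^{2}. S = -\tfrac{33}{26}x^{2} + \tfrac{103}{52}xy + \tfrac{5}{6}y^{2} + \tfrac{15}{52}x - \tfrac{11}{6}y.
  reduce S modulo (f_1, f_2, g_3, g_4):
  remainder -\tfrac{33}{26}x^{2} - \tfrac{10}{13}x - \tfrac{11}{6}y + \tfrac{151}{39} ≠ 0; add g_5 = -\tfrac{33}{26}x^{2} - \tfrac{10}{13}x - \tfrac{11}{6}y + \tfrac{151}{39} to the basis.

The other S-polynomials (S(f_1,g_4), S(f_2,g_4), S(g_3,g_4), S(f_1,g_5), S(f_2,g_5), S(g_3,g_5), S(g_4,g_5)) all reduce to 0 modulo the current basis, so we have a Gröbner basis.
Inter-reduce: drop elements whose leading term is divisible by another's, tail-reduce, and make monic.

G = {x^{2} + \tfrac{20}{33}x + \tfrac{13}{9}y - \tfrac{302}{99}, xy + \tfrac{5}{6}y - \tfrac{11}{6}, y^{2} + \tfrac{33}{26}x - \tfrac{103}{52}y - \tfrac{15}{52}}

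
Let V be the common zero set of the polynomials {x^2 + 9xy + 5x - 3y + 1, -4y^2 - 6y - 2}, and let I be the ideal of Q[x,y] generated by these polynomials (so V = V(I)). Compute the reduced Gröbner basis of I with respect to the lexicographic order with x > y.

f_1 = x^2 + 9xy + 5x - 3y + 1, LT = x^2.
f_2 = -4y^2 - 6y - 2, LT = y^2.

The S-polynomials (S(f_1,f_2)) all reduce to 0 modulo the current basis, so we have a Gröbner basis.

G = {x^2 + 9xy + 5x - 3y + 1, y^2 + 3/2y + 1/2}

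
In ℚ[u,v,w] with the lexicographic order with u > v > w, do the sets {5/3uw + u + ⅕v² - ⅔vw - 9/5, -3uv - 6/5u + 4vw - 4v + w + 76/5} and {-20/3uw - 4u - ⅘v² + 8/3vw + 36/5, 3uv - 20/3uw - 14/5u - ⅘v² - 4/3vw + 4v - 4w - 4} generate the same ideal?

No, the ideals differ.

Two ideals are equal iff their reduced Gröbner bases coincide (the reduced basis is unique for a fixed ordering).
Buchberger on the first generating set:
f_1 = 5/3uw + u + ⅕v² - ⅔vw - 9/5, LT = uw.
f_2 = -3uv - 6/5u + 4vw - 4v + w + 76/5, LT = uv.

S(f_1,f_2): lcm = uvw. S = ⅗uv - ⅖uw + 3/25v³ - ⅖v²w + 4/3vw² - 4/3vw - 27/25v + ⅓w² + 76/15w.
  leading term uv: subtract (-⅕)·f_2 from ⅗uv - ⅖uw + 3/25v³ - ⅖v²w + 4/3vw² - 4/3vw - 27/25v + ⅓w² + 76/15w → -⅖uw - 6/25u + 3/25v³ - ⅖v²w + 4/3vw² - 8/15vw - 47/25v + ⅓w² + 79/15w + 76/25
  leading term uw: subtract (-6/25)·f_1 from -⅖uw - 6/25u + 3/25v³ - ⅖v²w + 4/3vw² - 8/15vw - 47/25v + ⅓w² + 79/15w + 76/25 → 3/25v³ - ⅖v²w + 6/125v² + 4/3vw² - 52/75vw - 47/25v + ⅓w² + 79/15w + 326/125
  leading term v³: no divisor's leading term divides it; move 3/25v³ to the remainder.
  leading term v²w: no divisor's leading term divides it; move -⅖v²w to the remainder.
  leading term v²: no divisor's leading term divides it; move 6/125v² to the remainder.
  leading term vw²: no divisor's leading term divides it; move 4/3vw² to the remainder.
  leading term vw: no divisor's leading term divides it; move -52/75vw to the remainder.
  leading term v: no divisor's leading term divides it; move -47/25v to the remainder.
  leading term w²: no divisor's leading term divides it; move ⅓w² to the remainder.
  leading term w: no divisor's leading term divides it; move 79/15w to the remainder.
  leading term 1: no divisor's leading term divides it; move 326/125 to the remainder.
  remainder 3/25v³ - ⅖v²w + 6/125v² + 4/3vw² - 52/75vw - 47/25v + ⅓w² + 79/15w + 326/125 ≠ 0; add g_3 = 3/25v³ - ⅖v²w + 6/125v² + 4/3vw² - 52/75vw - 47/25v + ⅓w² + 79/15w + 326/125 to the basis.

The other S-polynomials (S(f_1,g_3), S(f_2,g_3)) all reduce to 0 modulo the current basis, so we have a Gröbner basis.
Inter-reduce: drop elements whose leading term is divisible by another's, tail-reduce, and make monic.
Reduced Gröbner basis: {uv + ⅖u - 4/3vw + 4/3v - ⅓w - 76/15, uw + ⅗u + 3/25v² - ⅖vw - 27/25, v³ - 10/3v²w + ⅖v² + 100/9vw² - 52/9vw - 47/3v + 25/9w² + 395/9w + 326/15}.

Buchberger on the second generating set:
h_1 = -20/3uw - 4u - ⅘v² + 8/3vw + 36/5, LT = uw.
h_2 = 3uv - 20/3uw - 14/5u - ⅘v² - 4/3vw + 4v - 4w - 4, LT = uv.

S(h_1,h_2): lcm = uvw. S = ⅗uv + 20/9uw² + 14/15uw + 3/25v³ - 2/15v²w + 4/9vw² - 4/3vw - 27/25v + 4/3w² + 4/3w.
  leading term uv: subtract (⅕)·h_2 from ⅗uv + 20/9uw² + 14/15uw + 3/25v³ - 2/15v²w + 4/9vw² - 4/3vw - 27/25v + 4/3w² + 4/3w → 20/9uw² + 34/15uw + 14/25u + 3/25v³ - 2/15v²w + 4/25v² + 4/9vw² - 16/15vw - 47/25v + 4/3w² + 32/15w + ⅘
  leading term uw²: subtract (-⅓w)·h_1 from 20/9uw² + 34/15uw + 14/25u + 3/25v³ - 2/15v²w + 4/25v² + 4/9vw² - 16/15vw - 47/25v + 4/3w² + 32/15w + ⅘ → 14/15uw + 14/25u + 3/25v³ - ⅖v²w + 4/25v² + 4/3vw² - 16/15vw - 47/25v + 4/3w² + 68/15w + ⅘
  leading term uw: subtract (-7/50)·h_1 from 14/15uw + 14/25u + 3/25v³ - ⅖v²w + 4/25v² + 4/3vw² - 16/15vw - 47/25v + 4/3w² + 68/15w + ⅘ → 3/25v³ - ⅖v²w + 6/125v² + 4/3vw² - 52/75vw - 47/25v + 4/3w² + 68/15w + 226/125
  leading term v³: no divisor's leading term divides it; move 3/25v³ to the remainder.
  leading term v²w: no divisor's leading term divides it; move -⅖v²w to the remainder.
  leading term v²: no divisor's leading term divides it; move 6/125v² to the remainder.
  leading term vw²: no divisor's leading term divides it; move 4/3vw² to the remainder.
  leading term vw: no divisor's leading term divides it; move -52/75vw to the remainder.
  leading term v: no divisor's leading term divides it; move -47/25v to the remainder.
  leading term w²: no divisor's leading term divides it; move 4/3w² to the remainder.
  leading term w: no divisor's leading term divides it; move 68/15w to the remainder.
  leading term 1: no divisor's leading term divides it; move 226/125 to the remainder.
  remainder 3/25v³ - ⅖v²w + 6/125v² + 4/3vw² - 52/75vw - 47/25v + 4/3w² + 68/15w + 226/125 ≠ 0; add k_3 = 3/25v³ - ⅖v²w + 6/125v² + 4/3vw² - 52/75vw - 47/25v + 4/3w² + 68/15w + 226/125 to the basis.

The other S-polynomials (S(h_1,k_3), S(h_2,k_3)) all reduce to 0 modulo the current basis, so we have a Gröbner basis.
Inter-reduce: drop elements whose leading term is divisible by another's, tail-reduce, and make monic.
Reduced Gröbner basis: {uv + ⅖u - 4/3vw + 4/3v - 4/3w - 56/15, uw + ⅗u + 3/25v² - ⅖vw - 27/25, v³ - 10/3v²w + ⅖v² + 100/9vw² - 52/9vw - 47/3v + 100/9w² + 340/9w + 226/15}.

These differ, so the ideals are not equal.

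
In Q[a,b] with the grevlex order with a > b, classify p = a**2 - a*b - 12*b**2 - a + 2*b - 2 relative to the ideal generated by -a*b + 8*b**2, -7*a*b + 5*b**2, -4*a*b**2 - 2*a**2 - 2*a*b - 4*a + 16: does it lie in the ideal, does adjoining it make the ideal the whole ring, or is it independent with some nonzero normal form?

a**2 - a*b - 12*b**2 - a + 2*b - 2 is independent of I; its normal form modulo I is -3*a + 6.

First compute the reduced Gröbner basis of I by Buchberger's algorithm.
f_1 = -a*b + 8*b**2, LT = a*b.
f_2 = -7*a*b + 5*b**2, LT = a*b.
f_3 = -4*a*b**2 - 2*a**2 - 2*a*b - 4*a + 16, LT = a*b**2.

S(f_1,f_2): lcm = a*b. S = -51/7*b**2.
  reduce S modulo (f_1, f_2, f_3):
  remainder -51/7*b**2 ≠ 0; add h_4 = -51/7*b**2 to the basis.

S(f_1,f_3): lcm = a*b**2. S = -8*b**3 - 1/2*a**2 - 1/2*a*b - a + 4.
  reduce S modulo (f_1, f_2, f_3, h_4):
  remainder -1/2*a**2 - a + 4 ≠ 0; add h_5 = -1/2*a**2 - a + 4 to the basis.

S(f_1,h_5): lcm = a**2*b. S = -8*a*b**2 - 2*a*b + 8*b.
  reduce S modulo (f_1, f_2, f_3, h_4, h_5):
  remainder 8*b ≠ 0; add h_6 = 8*b to the basis.

The other S-polynomials (S(f_2,f_3), S(f_1,h_4), S(f_2,h_4), S(f_3,h_4), S(f_2,h_5), S(f_3,h_5), S(h_4,h_5), S(f_1,h_6), S(f_2,h_6), S(f_3,h_6), S(h_4,h_6), S(h_5,h_6)) all reduce to 0 modulo the current basis, so we have a Gröbner basis.
Inter-reduce: drop elements whose leading term is divisible by another's, tail-reduce, and make monic.
Reduced Gröbner basis: {a**2 + 2*a - 8, b}.
Label its elements g_1 = a**2 + 2*a - 8, g_2 = b.

Reduce p = a**2 - a*b - 12*b**2 - a + 2*b - 2 modulo G:
  leading term a**2: subtract (1)·g_1 from a**2 - a*b - 12*b**2 - a + 2*b - 2 → -a*b - 12*b**2 - 3*a + 2*b + 6
  leading term a*b: subtract (-a)·g_2 from -a*b - 12*b**2 - 3*a + 2*b + 6 → -12*b**2 - 3*a + 2*b + 6
  leading term b**2: subtract (-12*b)·g_2 from -12*b**2 - 3*a + 2*b + 6 → -3*a + 2*b + 6
  leading term a: no divisor's leading term divides it; move -3*a to the remainder.
  leading term b: subtract (2)·g_2 from 2*b + 6 → 6
  leading term 1: no divisor's leading term divides it; move 6 to the remainder.
  normal form = -3*a + 6.
The normal form is nonzero, so p ∉ I. Since p minus its normal form lies in I, I + (p) = I + (r) where r = -3*a + 6; decide whether this ideal is the whole ring.
Run Buchberger on G together with r (pairs among the g_i already reduce to 0 since G is a Gröbner basis):
g_1 = a**2 + 2*a - 8, LT = a**2.
g_2 = b, LT = b.
r = -3*a + 6, LT = a.

The S-polynomials (S(g_1,g_2), S(g_1,r), S(g_2,r)) all reduce to 0 modulo the current basis, so we have a Gröbner basis.
Inter-reduce: drop elements whose leading term is divisible by another's, tail-reduce, and make monic.
Reduced Gröbner basis: {a - 2, b}.
The reduced Gröbner basis of I + (p) is {a - 2, b} ≠ {1}, a proper ideal, so the enlarged system stays consistent: p is independent of I, with normal form -3*a + 6.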